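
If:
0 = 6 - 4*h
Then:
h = 3/2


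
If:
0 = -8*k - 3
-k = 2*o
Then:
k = -3/8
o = 3/16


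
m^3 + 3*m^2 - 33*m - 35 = (m - 5)*(m + 1)*(m + 7)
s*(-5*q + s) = -5*q*s + s^2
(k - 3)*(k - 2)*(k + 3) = k^3 - 2*k^2 - 9*k + 18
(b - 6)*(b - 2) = b^2 - 8*b + 12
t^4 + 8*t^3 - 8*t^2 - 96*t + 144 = (t - 2)^2*(t + 6)^2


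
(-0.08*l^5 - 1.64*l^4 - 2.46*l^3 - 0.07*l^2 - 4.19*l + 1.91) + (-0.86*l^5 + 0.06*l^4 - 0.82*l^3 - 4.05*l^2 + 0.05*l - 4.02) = -0.94*l^5 - 1.58*l^4 - 3.28*l^3 - 4.12*l^2 - 4.14*l - 2.11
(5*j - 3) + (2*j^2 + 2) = 2*j^2 + 5*j - 1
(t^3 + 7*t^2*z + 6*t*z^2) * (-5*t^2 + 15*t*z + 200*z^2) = -5*t^5 - 20*t^4*z + 275*t^3*z^2 + 1490*t^2*z^3 + 1200*t*z^4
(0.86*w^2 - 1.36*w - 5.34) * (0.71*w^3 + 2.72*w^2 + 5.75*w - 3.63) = 0.6106*w^5 + 1.3736*w^4 - 2.5456*w^3 - 25.4666*w^2 - 25.7682*w + 19.3842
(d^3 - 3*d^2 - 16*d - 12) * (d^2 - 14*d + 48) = d^5 - 17*d^4 + 74*d^3 + 68*d^2 - 600*d - 576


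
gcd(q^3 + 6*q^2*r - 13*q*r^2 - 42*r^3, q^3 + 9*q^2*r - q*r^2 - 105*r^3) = q^2 + 4*q*r - 21*r^2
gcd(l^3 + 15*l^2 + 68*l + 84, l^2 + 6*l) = l + 6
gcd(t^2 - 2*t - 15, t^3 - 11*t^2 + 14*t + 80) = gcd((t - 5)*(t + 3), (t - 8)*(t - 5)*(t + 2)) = t - 5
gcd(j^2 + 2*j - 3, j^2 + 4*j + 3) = j + 3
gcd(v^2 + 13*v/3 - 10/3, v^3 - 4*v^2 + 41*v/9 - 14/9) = v - 2/3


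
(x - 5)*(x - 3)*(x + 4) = x^3 - 4*x^2 - 17*x + 60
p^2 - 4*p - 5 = (p - 5)*(p + 1)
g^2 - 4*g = g*(g - 4)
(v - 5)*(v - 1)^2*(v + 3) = v^4 - 4*v^3 - 10*v^2 + 28*v - 15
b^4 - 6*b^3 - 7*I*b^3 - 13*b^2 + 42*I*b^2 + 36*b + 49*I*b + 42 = (b - 7)*(b + 1)*(b - 6*I)*(b - I)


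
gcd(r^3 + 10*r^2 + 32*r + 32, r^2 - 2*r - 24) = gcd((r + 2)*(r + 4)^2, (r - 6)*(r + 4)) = r + 4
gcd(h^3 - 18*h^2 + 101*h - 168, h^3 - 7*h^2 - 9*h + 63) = h^2 - 10*h + 21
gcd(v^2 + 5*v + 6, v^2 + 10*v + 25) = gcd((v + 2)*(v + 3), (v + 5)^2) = 1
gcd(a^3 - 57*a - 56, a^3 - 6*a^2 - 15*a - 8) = a^2 - 7*a - 8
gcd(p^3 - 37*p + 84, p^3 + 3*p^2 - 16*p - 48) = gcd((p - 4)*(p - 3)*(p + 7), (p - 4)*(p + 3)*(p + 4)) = p - 4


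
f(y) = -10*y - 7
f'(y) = -10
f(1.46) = -21.60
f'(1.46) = -10.00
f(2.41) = -31.10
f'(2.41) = -10.00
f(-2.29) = 15.90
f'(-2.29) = -10.00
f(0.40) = -11.00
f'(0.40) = -10.00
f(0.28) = -9.80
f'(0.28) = -10.00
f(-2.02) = 13.20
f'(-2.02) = -10.00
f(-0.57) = -1.30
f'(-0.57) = -10.00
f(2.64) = -33.40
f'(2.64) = -10.00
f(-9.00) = 83.00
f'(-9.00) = -10.00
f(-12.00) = 113.00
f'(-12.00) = -10.00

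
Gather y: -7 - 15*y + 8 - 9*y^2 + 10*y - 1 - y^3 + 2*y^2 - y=-y^3 - 7*y^2 - 6*y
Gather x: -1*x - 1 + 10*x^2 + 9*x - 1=10*x^2 + 8*x - 2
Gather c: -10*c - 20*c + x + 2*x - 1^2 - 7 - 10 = -30*c + 3*x - 18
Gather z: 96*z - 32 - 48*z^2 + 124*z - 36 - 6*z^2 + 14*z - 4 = -54*z^2 + 234*z - 72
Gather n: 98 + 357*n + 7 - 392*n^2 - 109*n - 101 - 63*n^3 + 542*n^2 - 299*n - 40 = -63*n^3 + 150*n^2 - 51*n - 36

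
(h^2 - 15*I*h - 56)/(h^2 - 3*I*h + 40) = (h - 7*I)/(h + 5*I)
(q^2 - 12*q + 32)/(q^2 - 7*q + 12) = (q - 8)/(q - 3)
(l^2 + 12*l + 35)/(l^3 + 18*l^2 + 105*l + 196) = (l + 5)/(l^2 + 11*l + 28)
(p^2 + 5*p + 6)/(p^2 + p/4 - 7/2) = 4*(p + 3)/(4*p - 7)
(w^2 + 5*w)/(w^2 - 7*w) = (w + 5)/(w - 7)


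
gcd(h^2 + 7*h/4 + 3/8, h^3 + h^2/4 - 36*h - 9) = h + 1/4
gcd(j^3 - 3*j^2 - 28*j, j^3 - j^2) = j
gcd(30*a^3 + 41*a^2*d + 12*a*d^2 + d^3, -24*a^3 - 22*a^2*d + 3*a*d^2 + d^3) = 6*a^2 + 7*a*d + d^2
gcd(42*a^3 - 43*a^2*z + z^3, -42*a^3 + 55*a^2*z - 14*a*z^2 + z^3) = 6*a^2 - 7*a*z + z^2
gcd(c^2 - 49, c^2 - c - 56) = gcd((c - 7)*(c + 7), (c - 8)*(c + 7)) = c + 7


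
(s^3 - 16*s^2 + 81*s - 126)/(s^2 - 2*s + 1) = (s^3 - 16*s^2 + 81*s - 126)/(s^2 - 2*s + 1)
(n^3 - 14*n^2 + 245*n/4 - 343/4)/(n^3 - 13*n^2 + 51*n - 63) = (n^2 - 7*n + 49/4)/(n^2 - 6*n + 9)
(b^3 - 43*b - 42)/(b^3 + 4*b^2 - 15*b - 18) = (b - 7)/(b - 3)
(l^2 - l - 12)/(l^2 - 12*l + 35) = (l^2 - l - 12)/(l^2 - 12*l + 35)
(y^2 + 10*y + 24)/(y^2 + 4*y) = (y + 6)/y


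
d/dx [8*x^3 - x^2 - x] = 24*x^2 - 2*x - 1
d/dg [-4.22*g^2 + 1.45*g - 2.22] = 1.45 - 8.44*g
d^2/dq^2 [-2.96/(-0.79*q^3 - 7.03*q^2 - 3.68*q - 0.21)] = (-(14.0304*q + 41.6176)*(0.79*q^3 + 7.03*q^2 + 3.68*q + 0.21) + 2.96*(2.37*q^2 + 14.06*q + 3.68)*(4.74*q^2 + 28.12*q + 7.36))/(0.79*q^3 + 7.03*q^2 + 3.68*q + 0.21)^3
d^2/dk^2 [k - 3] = 0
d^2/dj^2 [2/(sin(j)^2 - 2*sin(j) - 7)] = 4*(-2*sin(j)^4 + 3*sin(j)^3 - 13*sin(j)^2 + sin(j) + 11)/(sin(j)^2 - 2*sin(j) - 7)^3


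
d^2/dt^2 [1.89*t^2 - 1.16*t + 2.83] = 3.78000000000000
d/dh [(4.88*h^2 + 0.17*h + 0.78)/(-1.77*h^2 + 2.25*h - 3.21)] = (11.2809*h^2 - 28.5684*h - 2.3007)/(3.1329*h^4 - 7.965*h^3 + 16.4259*h^2 - 14.445*h + 10.3041)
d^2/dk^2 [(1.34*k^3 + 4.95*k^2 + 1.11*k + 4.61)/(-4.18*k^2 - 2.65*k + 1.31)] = (-2.8421709430404e-14*k^5 + 1.13686837721616e-13*k^4 + 37.3781279999999*k^3 - 618.006984*k^2 - 356.656092*k - 139.930446)/(73.034632*k^6 + 138.90558*k^5 + 19.395618*k^4 - 68.455595*k^3 - 6.078531*k^2 + 13.642995*k - 2.248091)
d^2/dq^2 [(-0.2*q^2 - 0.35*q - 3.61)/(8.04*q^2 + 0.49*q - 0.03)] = (-1.4210854715202e-14*q^4 - 43.67328*q^3 - 1400.426496*q^2 - 85.838256*q - 3.485636)/(519.718464*q^6 + 95.023152*q^5 - 0.0265319999999996*q^4 - 0.591479*q^3 + 9.90000000000019e-5*q^2 + 0.001323*q - 2.7e-5)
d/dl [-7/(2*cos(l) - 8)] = -7*sin(l)/(2*(cos(l) - 4)^2)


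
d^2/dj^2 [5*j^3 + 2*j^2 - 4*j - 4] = 30*j + 4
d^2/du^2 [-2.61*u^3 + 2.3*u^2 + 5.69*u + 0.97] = 4.6 - 15.66*u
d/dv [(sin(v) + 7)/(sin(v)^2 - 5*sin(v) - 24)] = (-14*sin(v) + cos(v)^2 + 10)*cos(v)/((sin(v) - 8)^2*(sin(v) + 3)^2)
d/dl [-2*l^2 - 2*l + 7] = -4*l - 2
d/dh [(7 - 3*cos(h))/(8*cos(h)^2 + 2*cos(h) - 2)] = (12*sin(h)^2 + 56*cos(h) - 8)*sin(h)/(2*(4*cos(h)^2 + cos(h) - 1)^2)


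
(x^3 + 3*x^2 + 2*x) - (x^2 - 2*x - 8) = x^3 + 2*x^2 + 4*x + 8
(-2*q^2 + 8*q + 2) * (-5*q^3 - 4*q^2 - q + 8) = 10*q^5 - 32*q^4 - 40*q^3 - 32*q^2 + 62*q + 16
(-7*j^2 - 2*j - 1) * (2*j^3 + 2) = -14*j^5 - 4*j^4 - 2*j^3 - 14*j^2 - 4*j - 2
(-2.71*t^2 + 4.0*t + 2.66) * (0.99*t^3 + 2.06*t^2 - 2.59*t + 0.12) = -2.6829*t^5 - 1.6226*t^4 + 17.8923*t^3 - 5.2056*t^2 - 6.4094*t + 0.3192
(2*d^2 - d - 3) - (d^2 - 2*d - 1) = d^2 + d - 2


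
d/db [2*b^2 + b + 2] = 4*b + 1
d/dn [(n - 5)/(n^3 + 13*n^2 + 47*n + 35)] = (n^3 + 13*n^2 + 47*n - (n - 5)*(3*n^2 + 26*n + 47) + 35)/(n^3 + 13*n^2 + 47*n + 35)^2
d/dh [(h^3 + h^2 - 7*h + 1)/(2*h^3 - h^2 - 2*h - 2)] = (-3*h^4 + 24*h^3 - 21*h^2 - 2*h + 16)/(4*h^6 - 4*h^5 - 7*h^4 - 4*h^3 + 8*h^2 + 8*h + 4)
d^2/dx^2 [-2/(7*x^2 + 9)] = 84*(3 - 7*x^2)/(7*x^2 + 9)^3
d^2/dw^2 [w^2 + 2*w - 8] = 2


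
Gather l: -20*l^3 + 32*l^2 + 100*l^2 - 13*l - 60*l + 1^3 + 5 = -20*l^3 + 132*l^2 - 73*l + 6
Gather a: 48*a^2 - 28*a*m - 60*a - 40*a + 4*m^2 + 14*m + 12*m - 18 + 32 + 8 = 48*a^2 + a*(-28*m - 100) + 4*m^2 + 26*m + 22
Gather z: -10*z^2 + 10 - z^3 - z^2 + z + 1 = -z^3 - 11*z^2 + z + 11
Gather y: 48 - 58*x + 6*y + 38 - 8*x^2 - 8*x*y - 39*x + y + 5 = -8*x^2 - 97*x + y*(7 - 8*x) + 91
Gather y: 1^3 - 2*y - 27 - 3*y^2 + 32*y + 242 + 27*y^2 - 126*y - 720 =24*y^2 - 96*y - 504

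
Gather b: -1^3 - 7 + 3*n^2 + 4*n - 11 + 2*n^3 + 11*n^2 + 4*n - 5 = 2*n^3 + 14*n^2 + 8*n - 24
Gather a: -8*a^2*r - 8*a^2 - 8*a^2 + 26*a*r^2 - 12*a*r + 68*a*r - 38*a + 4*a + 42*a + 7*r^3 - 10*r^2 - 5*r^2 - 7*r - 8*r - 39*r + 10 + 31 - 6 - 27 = a^2*(-8*r - 16) + a*(26*r^2 + 56*r + 8) + 7*r^3 - 15*r^2 - 54*r + 8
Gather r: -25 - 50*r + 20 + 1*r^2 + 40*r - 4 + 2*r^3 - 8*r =2*r^3 + r^2 - 18*r - 9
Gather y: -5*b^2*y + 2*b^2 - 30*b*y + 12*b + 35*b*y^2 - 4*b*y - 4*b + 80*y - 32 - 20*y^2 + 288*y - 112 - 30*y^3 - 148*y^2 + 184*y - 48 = 2*b^2 + 8*b - 30*y^3 + y^2*(35*b - 168) + y*(-5*b^2 - 34*b + 552) - 192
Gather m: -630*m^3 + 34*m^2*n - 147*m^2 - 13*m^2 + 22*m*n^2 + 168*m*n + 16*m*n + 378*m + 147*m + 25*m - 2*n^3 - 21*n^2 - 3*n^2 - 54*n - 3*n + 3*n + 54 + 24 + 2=-630*m^3 + m^2*(34*n - 160) + m*(22*n^2 + 184*n + 550) - 2*n^3 - 24*n^2 - 54*n + 80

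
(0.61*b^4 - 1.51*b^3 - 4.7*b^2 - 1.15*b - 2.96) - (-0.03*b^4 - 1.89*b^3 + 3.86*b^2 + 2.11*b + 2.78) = 0.64*b^4 + 0.38*b^3 - 8.56*b^2 - 3.26*b - 5.74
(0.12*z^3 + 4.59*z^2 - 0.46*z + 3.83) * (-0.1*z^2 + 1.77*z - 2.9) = -0.012*z^5 - 0.2466*z^4 + 7.8223*z^3 - 14.5082*z^2 + 8.1131*z - 11.107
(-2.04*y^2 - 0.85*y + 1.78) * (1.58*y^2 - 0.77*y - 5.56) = -3.2232*y^4 + 0.2278*y^3 + 14.8093*y^2 + 3.3554*y - 9.8968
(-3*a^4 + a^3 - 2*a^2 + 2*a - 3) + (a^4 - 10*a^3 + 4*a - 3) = -2*a^4 - 9*a^3 - 2*a^2 + 6*a - 6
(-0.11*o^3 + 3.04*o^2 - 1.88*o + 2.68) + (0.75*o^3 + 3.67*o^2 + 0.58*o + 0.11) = 0.64*o^3 + 6.71*o^2 - 1.3*o + 2.79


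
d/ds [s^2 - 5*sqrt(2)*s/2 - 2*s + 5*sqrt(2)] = 2*s - 5*sqrt(2)/2 - 2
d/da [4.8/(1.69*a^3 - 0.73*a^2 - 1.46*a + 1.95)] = (-24.336*a^2 + 7.008*a + 7.008)/(1.69*a^3 - 0.73*a^2 - 1.46*a + 1.95)^2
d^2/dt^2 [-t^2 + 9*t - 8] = -2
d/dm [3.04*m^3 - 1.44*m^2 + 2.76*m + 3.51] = 9.12*m^2 - 2.88*m + 2.76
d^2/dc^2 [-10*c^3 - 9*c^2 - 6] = -60*c - 18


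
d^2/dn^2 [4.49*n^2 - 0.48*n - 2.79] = 8.98000000000000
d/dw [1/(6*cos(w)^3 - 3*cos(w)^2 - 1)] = 6*(3*cos(w) - 1)*sin(w)*cos(w)/(-6*cos(w)^3 + 3*cos(w)^2 + 1)^2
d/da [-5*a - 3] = -5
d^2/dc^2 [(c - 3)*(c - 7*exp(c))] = -7*c*exp(c) + 7*exp(c) + 2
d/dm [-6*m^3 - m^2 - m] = -18*m^2 - 2*m - 1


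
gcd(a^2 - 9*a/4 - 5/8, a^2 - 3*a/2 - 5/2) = a - 5/2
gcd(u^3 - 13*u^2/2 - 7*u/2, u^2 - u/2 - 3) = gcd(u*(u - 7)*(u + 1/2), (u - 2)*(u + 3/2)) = 1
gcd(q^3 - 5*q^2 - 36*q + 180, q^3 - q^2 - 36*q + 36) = q^2 - 36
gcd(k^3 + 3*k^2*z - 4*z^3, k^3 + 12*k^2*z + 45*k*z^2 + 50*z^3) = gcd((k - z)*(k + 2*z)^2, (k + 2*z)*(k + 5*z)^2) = k + 2*z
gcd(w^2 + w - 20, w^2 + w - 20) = w^2 + w - 20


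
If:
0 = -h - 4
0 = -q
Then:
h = -4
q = 0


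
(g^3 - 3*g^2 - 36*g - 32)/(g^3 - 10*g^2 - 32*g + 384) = (g^2 + 5*g + 4)/(g^2 - 2*g - 48)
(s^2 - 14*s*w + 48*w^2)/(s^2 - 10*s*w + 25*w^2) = (s^2 - 14*s*w + 48*w^2)/(s^2 - 10*s*w + 25*w^2)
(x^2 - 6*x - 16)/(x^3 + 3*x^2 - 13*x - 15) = (x^2 - 6*x - 16)/(x^3 + 3*x^2 - 13*x - 15)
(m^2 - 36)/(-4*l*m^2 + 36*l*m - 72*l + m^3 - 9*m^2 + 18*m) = (-m - 6)/(4*l*m - 12*l - m^2 + 3*m)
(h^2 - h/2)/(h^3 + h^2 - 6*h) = (h - 1/2)/(h^2 + h - 6)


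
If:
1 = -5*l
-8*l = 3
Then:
No Solution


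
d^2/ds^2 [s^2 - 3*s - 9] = 2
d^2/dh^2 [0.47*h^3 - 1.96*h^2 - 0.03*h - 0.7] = 2.82*h - 3.92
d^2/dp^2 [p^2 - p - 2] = 2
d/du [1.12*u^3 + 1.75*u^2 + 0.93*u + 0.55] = 3.36*u^2 + 3.5*u + 0.93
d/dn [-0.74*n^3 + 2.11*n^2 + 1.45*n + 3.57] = -2.22*n^2 + 4.22*n + 1.45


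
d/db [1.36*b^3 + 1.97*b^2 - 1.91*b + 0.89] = 4.08*b^2 + 3.94*b - 1.91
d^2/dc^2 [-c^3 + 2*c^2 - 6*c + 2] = 4 - 6*c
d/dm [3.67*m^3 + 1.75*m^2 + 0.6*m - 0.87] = 11.01*m^2 + 3.5*m + 0.6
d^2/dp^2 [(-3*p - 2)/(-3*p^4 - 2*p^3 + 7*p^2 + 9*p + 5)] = 2*(162*p^7 + 324*p^6 + 27*p^5 - 213*p^4 + 319*p^3 + 546*p^2 + 123*p - 43)/(27*p^12 + 54*p^11 - 153*p^10 - 487*p^9 - 102*p^8 + 1140*p^7 + 1712*p^6 + 393*p^5 - 1671*p^4 - 2469*p^3 - 1740*p^2 - 675*p - 125)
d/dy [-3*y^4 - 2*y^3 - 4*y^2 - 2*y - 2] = -12*y^3 - 6*y^2 - 8*y - 2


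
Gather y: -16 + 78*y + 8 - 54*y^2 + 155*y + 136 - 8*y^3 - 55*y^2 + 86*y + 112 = -8*y^3 - 109*y^2 + 319*y + 240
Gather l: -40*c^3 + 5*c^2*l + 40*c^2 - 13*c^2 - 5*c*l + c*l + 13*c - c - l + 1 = -40*c^3 + 27*c^2 + 12*c + l*(5*c^2 - 4*c - 1) + 1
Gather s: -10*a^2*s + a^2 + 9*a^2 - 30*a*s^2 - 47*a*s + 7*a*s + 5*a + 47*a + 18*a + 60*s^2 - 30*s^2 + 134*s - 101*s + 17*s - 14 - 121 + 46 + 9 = 10*a^2 + 70*a + s^2*(30 - 30*a) + s*(-10*a^2 - 40*a + 50) - 80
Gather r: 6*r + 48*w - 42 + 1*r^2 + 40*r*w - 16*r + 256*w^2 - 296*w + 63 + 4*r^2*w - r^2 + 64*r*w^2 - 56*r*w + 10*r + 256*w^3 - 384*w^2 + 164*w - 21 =4*r^2*w + r*(64*w^2 - 16*w) + 256*w^3 - 128*w^2 - 84*w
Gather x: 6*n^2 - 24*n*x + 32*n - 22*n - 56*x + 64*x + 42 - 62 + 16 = 6*n^2 + 10*n + x*(8 - 24*n) - 4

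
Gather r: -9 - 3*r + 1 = -3*r - 8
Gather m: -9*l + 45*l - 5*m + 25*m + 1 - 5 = 36*l + 20*m - 4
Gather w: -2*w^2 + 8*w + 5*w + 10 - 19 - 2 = -2*w^2 + 13*w - 11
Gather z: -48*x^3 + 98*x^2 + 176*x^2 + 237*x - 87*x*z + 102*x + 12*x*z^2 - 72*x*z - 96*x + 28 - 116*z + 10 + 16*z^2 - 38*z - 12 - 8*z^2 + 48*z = -48*x^3 + 274*x^2 + 243*x + z^2*(12*x + 8) + z*(-159*x - 106) + 26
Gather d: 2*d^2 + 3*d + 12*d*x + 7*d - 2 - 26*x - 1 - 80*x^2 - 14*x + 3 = 2*d^2 + d*(12*x + 10) - 80*x^2 - 40*x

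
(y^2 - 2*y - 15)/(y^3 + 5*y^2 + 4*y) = (y^2 - 2*y - 15)/(y*(y^2 + 5*y + 4))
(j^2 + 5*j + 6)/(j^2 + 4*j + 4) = (j + 3)/(j + 2)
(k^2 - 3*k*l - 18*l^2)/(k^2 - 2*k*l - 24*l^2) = (k + 3*l)/(k + 4*l)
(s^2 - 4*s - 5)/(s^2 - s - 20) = (s + 1)/(s + 4)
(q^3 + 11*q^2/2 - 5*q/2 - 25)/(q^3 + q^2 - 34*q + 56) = (2*q^2 + 15*q + 25)/(2*(q^2 + 3*q - 28))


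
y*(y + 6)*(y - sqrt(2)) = y^3 - sqrt(2)*y^2 + 6*y^2 - 6*sqrt(2)*y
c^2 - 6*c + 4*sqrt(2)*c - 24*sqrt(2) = (c - 6)*(c + 4*sqrt(2))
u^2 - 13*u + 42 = (u - 7)*(u - 6)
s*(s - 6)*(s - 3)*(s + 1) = s^4 - 8*s^3 + 9*s^2 + 18*s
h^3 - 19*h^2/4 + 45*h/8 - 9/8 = (h - 3)*(h - 3/2)*(h - 1/4)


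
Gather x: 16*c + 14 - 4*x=16*c - 4*x + 14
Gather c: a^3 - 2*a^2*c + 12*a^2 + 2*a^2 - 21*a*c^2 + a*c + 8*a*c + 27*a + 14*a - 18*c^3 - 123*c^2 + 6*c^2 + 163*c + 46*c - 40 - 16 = a^3 + 14*a^2 + 41*a - 18*c^3 + c^2*(-21*a - 117) + c*(-2*a^2 + 9*a + 209) - 56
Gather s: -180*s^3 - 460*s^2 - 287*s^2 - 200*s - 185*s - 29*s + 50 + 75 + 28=-180*s^3 - 747*s^2 - 414*s + 153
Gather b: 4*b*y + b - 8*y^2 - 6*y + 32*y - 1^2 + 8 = b*(4*y + 1) - 8*y^2 + 26*y + 7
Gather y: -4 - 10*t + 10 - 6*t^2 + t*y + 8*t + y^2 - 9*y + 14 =-6*t^2 - 2*t + y^2 + y*(t - 9) + 20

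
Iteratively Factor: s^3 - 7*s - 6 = (s + 2)*(s^2 - 2*s - 3) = (s + 1)*(s + 2)*(s - 3)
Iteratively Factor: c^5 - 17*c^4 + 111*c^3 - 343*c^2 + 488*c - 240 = (c - 1)*(c^4 - 16*c^3 + 95*c^2 - 248*c + 240) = (c - 3)*(c - 1)*(c^3 - 13*c^2 + 56*c - 80) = (c - 4)*(c - 3)*(c - 1)*(c^2 - 9*c + 20) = (c - 4)^2*(c - 3)*(c - 1)*(c - 5)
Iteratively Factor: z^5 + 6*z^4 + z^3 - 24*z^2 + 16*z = (z - 1)*(z^4 + 7*z^3 + 8*z^2 - 16*z) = (z - 1)*(z + 4)*(z^3 + 3*z^2 - 4*z) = z*(z - 1)*(z + 4)*(z^2 + 3*z - 4) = z*(z - 1)^2*(z + 4)*(z + 4)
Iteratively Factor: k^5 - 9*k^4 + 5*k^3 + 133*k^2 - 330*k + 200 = (k - 2)*(k^4 - 7*k^3 - 9*k^2 + 115*k - 100) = (k - 5)*(k - 2)*(k^3 - 2*k^2 - 19*k + 20) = (k - 5)^2*(k - 2)*(k^2 + 3*k - 4) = (k - 5)^2*(k - 2)*(k - 1)*(k + 4)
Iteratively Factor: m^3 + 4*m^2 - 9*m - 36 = (m + 3)*(m^2 + m - 12) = (m - 3)*(m + 3)*(m + 4)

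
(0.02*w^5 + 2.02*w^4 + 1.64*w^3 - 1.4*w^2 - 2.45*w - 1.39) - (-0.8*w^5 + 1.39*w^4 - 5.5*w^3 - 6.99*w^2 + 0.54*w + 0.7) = 0.82*w^5 + 0.63*w^4 + 7.14*w^3 + 5.59*w^2 - 2.99*w - 2.09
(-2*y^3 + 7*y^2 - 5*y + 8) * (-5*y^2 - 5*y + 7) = 10*y^5 - 25*y^4 - 24*y^3 + 34*y^2 - 75*y + 56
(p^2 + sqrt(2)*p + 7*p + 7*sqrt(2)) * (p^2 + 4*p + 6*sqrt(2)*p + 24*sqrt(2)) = p^4 + 7*sqrt(2)*p^3 + 11*p^3 + 40*p^2 + 77*sqrt(2)*p^2 + 132*p + 196*sqrt(2)*p + 336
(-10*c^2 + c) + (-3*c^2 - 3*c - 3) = -13*c^2 - 2*c - 3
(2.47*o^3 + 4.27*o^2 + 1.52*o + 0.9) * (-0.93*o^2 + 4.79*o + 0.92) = -2.2971*o^5 + 7.8602*o^4 + 21.3121*o^3 + 10.3722*o^2 + 5.7094*o + 0.828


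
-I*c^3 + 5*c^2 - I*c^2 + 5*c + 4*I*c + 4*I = (c + I)*(c + 4*I)*(-I*c - I)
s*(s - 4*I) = s^2 - 4*I*s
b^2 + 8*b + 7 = (b + 1)*(b + 7)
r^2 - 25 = (r - 5)*(r + 5)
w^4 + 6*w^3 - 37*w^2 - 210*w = w*(w - 6)*(w + 5)*(w + 7)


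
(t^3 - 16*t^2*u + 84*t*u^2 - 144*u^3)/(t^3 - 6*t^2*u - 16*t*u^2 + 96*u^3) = (t - 6*u)/(t + 4*u)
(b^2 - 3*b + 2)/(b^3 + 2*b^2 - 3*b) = (b - 2)/(b*(b + 3))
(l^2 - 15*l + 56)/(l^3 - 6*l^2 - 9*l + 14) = (l - 8)/(l^2 + l - 2)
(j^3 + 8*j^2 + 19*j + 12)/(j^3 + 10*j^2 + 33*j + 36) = (j + 1)/(j + 3)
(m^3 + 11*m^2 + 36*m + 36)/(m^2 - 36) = (m^2 + 5*m + 6)/(m - 6)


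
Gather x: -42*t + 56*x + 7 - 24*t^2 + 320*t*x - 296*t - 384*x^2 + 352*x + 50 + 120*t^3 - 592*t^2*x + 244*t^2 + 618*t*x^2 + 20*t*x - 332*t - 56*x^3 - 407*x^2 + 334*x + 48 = 120*t^3 + 220*t^2 - 670*t - 56*x^3 + x^2*(618*t - 791) + x*(-592*t^2 + 340*t + 742) + 105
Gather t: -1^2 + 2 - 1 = 0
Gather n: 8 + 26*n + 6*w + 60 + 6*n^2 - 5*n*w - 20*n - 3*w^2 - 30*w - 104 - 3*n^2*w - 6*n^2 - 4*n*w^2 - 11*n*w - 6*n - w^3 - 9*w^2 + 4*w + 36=-3*n^2*w + n*(-4*w^2 - 16*w) - w^3 - 12*w^2 - 20*w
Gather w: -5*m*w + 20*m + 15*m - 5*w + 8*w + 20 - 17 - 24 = 35*m + w*(3 - 5*m) - 21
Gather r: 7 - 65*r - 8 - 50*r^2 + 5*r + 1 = -50*r^2 - 60*r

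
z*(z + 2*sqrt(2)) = z^2 + 2*sqrt(2)*z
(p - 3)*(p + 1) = p^2 - 2*p - 3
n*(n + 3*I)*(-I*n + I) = -I*n^3 + 3*n^2 + I*n^2 - 3*n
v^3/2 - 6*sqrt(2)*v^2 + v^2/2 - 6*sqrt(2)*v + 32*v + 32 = (v/2 + 1/2)*(v - 8*sqrt(2))*(v - 4*sqrt(2))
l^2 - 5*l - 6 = (l - 6)*(l + 1)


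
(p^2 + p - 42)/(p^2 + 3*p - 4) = (p^2 + p - 42)/(p^2 + 3*p - 4)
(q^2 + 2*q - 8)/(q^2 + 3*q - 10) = (q + 4)/(q + 5)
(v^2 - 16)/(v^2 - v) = (v^2 - 16)/(v*(v - 1))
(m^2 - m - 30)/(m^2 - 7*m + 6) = (m + 5)/(m - 1)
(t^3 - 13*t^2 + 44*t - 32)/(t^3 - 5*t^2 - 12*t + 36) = (t^3 - 13*t^2 + 44*t - 32)/(t^3 - 5*t^2 - 12*t + 36)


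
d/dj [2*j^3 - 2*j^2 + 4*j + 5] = 6*j^2 - 4*j + 4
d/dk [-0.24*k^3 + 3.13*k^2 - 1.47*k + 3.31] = -0.72*k^2 + 6.26*k - 1.47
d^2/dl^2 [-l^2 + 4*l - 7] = -2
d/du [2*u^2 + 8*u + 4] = 4*u + 8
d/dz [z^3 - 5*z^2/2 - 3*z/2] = 3*z^2 - 5*z - 3/2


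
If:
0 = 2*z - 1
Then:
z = 1/2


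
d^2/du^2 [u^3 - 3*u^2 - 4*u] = 6*u - 6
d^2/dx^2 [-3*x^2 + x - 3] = -6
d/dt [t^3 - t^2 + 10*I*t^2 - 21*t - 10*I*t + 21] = 3*t^2 + t*(-2 + 20*I) - 21 - 10*I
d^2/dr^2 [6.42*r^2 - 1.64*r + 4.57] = 12.8400000000000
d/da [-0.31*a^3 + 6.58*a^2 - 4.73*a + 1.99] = -0.93*a^2 + 13.16*a - 4.73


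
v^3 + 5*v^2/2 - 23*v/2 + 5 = (v - 2)*(v - 1/2)*(v + 5)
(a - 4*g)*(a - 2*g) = a^2 - 6*a*g + 8*g^2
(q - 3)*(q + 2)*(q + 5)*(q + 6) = q^4 + 10*q^3 + 13*q^2 - 96*q - 180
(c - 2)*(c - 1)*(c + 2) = c^3 - c^2 - 4*c + 4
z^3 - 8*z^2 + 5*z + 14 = (z - 7)*(z - 2)*(z + 1)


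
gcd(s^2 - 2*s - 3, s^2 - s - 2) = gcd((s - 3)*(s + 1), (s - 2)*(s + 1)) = s + 1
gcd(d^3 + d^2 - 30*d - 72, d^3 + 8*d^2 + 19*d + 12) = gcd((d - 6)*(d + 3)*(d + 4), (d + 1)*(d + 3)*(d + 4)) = d^2 + 7*d + 12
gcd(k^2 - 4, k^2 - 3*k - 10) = k + 2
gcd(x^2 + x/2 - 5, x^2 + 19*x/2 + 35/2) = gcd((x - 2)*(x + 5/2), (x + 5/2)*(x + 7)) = x + 5/2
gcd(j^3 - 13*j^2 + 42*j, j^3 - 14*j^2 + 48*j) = j^2 - 6*j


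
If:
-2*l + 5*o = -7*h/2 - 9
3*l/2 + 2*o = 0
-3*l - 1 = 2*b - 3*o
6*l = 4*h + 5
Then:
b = -793/32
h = 101/8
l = 37/4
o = -111/16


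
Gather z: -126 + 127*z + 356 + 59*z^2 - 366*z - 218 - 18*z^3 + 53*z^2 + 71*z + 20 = -18*z^3 + 112*z^2 - 168*z + 32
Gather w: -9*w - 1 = -9*w - 1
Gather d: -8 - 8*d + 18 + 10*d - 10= 2*d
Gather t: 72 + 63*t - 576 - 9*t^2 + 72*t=-9*t^2 + 135*t - 504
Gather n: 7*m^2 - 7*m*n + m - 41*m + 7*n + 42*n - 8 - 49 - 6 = 7*m^2 - 40*m + n*(49 - 7*m) - 63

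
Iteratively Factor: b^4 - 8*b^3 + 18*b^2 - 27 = (b - 3)*(b^3 - 5*b^2 + 3*b + 9) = (b - 3)^2*(b^2 - 2*b - 3) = (b - 3)^2*(b + 1)*(b - 3)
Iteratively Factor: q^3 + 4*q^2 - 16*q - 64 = (q - 4)*(q^2 + 8*q + 16) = (q - 4)*(q + 4)*(q + 4)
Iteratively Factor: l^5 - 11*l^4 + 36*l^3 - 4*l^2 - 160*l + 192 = (l - 2)*(l^4 - 9*l^3 + 18*l^2 + 32*l - 96) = (l - 4)*(l - 2)*(l^3 - 5*l^2 - 2*l + 24) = (l - 4)*(l - 3)*(l - 2)*(l^2 - 2*l - 8) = (l - 4)*(l - 3)*(l - 2)*(l + 2)*(l - 4)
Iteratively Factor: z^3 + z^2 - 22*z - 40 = (z + 2)*(z^2 - z - 20) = (z + 2)*(z + 4)*(z - 5)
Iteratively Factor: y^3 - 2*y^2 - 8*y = (y)*(y^2 - 2*y - 8) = y*(y - 4)*(y + 2)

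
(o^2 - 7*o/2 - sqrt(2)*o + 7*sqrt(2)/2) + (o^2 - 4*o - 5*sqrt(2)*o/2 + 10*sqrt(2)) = 2*o^2 - 15*o/2 - 7*sqrt(2)*o/2 + 27*sqrt(2)/2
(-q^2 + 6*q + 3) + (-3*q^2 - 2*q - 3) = -4*q^2 + 4*q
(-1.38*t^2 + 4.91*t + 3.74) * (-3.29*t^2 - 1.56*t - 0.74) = 4.5402*t^4 - 14.0011*t^3 - 18.943*t^2 - 9.4678*t - 2.7676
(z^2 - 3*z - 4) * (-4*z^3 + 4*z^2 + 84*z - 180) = -4*z^5 + 16*z^4 + 88*z^3 - 448*z^2 + 204*z + 720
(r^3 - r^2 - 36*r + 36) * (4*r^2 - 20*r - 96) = 4*r^5 - 24*r^4 - 220*r^3 + 960*r^2 + 2736*r - 3456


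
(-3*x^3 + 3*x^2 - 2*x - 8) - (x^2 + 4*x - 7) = -3*x^3 + 2*x^2 - 6*x - 1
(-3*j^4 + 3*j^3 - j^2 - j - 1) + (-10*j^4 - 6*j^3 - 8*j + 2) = -13*j^4 - 3*j^3 - j^2 - 9*j + 1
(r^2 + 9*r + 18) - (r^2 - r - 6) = 10*r + 24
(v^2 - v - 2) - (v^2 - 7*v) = 6*v - 2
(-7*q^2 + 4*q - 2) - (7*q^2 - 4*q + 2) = -14*q^2 + 8*q - 4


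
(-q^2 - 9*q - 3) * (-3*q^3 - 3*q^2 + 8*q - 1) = 3*q^5 + 30*q^4 + 28*q^3 - 62*q^2 - 15*q + 3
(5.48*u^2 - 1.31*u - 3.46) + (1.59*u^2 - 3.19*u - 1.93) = 7.07*u^2 - 4.5*u - 5.39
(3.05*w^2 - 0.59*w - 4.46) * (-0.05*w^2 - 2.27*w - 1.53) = -0.1525*w^4 - 6.894*w^3 - 3.1042*w^2 + 11.0269*w + 6.8238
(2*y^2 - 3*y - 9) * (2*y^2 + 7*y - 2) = 4*y^4 + 8*y^3 - 43*y^2 - 57*y + 18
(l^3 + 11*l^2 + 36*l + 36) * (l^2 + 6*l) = l^5 + 17*l^4 + 102*l^3 + 252*l^2 + 216*l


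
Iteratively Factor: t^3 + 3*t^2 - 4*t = (t + 4)*(t^2 - t) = t*(t + 4)*(t - 1)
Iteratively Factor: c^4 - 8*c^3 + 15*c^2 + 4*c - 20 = (c + 1)*(c^3 - 9*c^2 + 24*c - 20) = (c - 5)*(c + 1)*(c^2 - 4*c + 4) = (c - 5)*(c - 2)*(c + 1)*(c - 2)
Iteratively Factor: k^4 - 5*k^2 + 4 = (k + 2)*(k^3 - 2*k^2 - k + 2) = (k + 1)*(k + 2)*(k^2 - 3*k + 2) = (k - 1)*(k + 1)*(k + 2)*(k - 2)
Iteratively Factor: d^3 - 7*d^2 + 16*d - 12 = (d - 2)*(d^2 - 5*d + 6) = (d - 2)^2*(d - 3)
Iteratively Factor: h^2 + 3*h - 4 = (h - 1)*(h + 4)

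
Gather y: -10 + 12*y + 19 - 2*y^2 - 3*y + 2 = -2*y^2 + 9*y + 11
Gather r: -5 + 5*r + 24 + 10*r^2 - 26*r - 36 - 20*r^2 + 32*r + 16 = -10*r^2 + 11*r - 1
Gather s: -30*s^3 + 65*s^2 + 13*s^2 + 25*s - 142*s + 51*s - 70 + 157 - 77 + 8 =-30*s^3 + 78*s^2 - 66*s + 18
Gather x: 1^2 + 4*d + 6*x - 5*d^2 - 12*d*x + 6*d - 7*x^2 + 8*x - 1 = -5*d^2 + 10*d - 7*x^2 + x*(14 - 12*d)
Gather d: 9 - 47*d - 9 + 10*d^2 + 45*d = 10*d^2 - 2*d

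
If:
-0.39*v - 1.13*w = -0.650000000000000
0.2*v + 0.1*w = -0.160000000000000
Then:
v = -1.31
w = 1.03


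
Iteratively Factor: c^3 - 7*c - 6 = (c - 3)*(c^2 + 3*c + 2) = (c - 3)*(c + 1)*(c + 2)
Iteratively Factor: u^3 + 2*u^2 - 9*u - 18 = (u - 3)*(u^2 + 5*u + 6) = (u - 3)*(u + 2)*(u + 3)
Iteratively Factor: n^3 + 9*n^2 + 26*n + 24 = (n + 4)*(n^2 + 5*n + 6) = (n + 3)*(n + 4)*(n + 2)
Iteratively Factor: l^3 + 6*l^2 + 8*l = (l)*(l^2 + 6*l + 8) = l*(l + 2)*(l + 4)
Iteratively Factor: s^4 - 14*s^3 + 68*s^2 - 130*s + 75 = (s - 1)*(s^3 - 13*s^2 + 55*s - 75) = (s - 5)*(s - 1)*(s^2 - 8*s + 15) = (s - 5)*(s - 3)*(s - 1)*(s - 5)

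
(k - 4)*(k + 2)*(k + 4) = k^3 + 2*k^2 - 16*k - 32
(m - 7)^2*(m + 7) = m^3 - 7*m^2 - 49*m + 343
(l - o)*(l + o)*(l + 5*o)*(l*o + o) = l^4*o + 5*l^3*o^2 + l^3*o - l^2*o^3 + 5*l^2*o^2 - 5*l*o^4 - l*o^3 - 5*o^4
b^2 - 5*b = b*(b - 5)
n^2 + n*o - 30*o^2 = (n - 5*o)*(n + 6*o)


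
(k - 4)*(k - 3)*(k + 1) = k^3 - 6*k^2 + 5*k + 12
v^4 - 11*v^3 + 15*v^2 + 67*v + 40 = (v - 8)*(v - 5)*(v + 1)^2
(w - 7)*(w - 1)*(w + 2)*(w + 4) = w^4 - 2*w^3 - 33*w^2 - 22*w + 56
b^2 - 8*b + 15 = (b - 5)*(b - 3)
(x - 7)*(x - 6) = x^2 - 13*x + 42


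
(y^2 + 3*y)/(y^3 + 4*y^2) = (y + 3)/(y*(y + 4))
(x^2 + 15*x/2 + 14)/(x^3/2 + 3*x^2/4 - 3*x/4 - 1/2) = 2*(2*x^2 + 15*x + 28)/(2*x^3 + 3*x^2 - 3*x - 2)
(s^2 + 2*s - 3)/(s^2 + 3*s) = (s - 1)/s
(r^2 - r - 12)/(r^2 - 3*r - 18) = (r - 4)/(r - 6)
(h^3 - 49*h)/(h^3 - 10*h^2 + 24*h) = (h^2 - 49)/(h^2 - 10*h + 24)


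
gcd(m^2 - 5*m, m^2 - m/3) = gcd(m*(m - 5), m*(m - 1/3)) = m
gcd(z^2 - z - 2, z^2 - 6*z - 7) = z + 1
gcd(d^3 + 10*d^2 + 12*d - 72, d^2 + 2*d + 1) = 1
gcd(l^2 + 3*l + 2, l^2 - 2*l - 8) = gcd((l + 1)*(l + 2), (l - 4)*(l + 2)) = l + 2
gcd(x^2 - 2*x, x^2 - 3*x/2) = x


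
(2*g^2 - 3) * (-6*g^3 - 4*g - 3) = -12*g^5 + 10*g^3 - 6*g^2 + 12*g + 9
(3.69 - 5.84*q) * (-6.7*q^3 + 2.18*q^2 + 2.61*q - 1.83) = 39.128*q^4 - 37.4542*q^3 - 7.1982*q^2 + 20.3181*q - 6.7527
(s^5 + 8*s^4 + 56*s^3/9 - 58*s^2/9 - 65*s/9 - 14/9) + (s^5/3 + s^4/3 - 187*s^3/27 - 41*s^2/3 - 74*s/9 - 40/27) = 4*s^5/3 + 25*s^4/3 - 19*s^3/27 - 181*s^2/9 - 139*s/9 - 82/27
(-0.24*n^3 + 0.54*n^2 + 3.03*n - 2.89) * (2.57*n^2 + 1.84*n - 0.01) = -0.6168*n^5 + 0.9462*n^4 + 8.7831*n^3 - 1.8575*n^2 - 5.3479*n + 0.0289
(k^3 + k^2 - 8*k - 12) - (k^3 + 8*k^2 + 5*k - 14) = -7*k^2 - 13*k + 2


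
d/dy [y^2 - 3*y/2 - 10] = 2*y - 3/2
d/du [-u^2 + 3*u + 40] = 3 - 2*u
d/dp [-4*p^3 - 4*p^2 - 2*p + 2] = -12*p^2 - 8*p - 2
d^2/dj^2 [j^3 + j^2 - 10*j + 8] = 6*j + 2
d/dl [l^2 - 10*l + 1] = 2*l - 10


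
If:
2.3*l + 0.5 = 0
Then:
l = -0.22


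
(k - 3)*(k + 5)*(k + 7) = k^3 + 9*k^2 - k - 105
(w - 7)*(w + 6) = w^2 - w - 42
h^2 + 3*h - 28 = (h - 4)*(h + 7)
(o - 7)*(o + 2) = o^2 - 5*o - 14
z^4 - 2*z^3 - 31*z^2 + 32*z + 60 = (z - 6)*(z - 2)*(z + 1)*(z + 5)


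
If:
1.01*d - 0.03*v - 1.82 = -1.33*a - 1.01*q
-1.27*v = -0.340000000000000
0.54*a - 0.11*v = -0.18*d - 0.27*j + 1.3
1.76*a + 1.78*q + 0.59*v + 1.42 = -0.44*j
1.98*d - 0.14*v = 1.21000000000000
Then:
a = 3.87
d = 0.63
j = -3.23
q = -3.91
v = 0.27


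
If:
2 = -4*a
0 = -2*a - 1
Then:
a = -1/2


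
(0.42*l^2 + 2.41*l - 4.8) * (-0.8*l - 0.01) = -0.336*l^3 - 1.9322*l^2 + 3.8159*l + 0.048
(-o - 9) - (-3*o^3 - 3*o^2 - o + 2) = 3*o^3 + 3*o^2 - 11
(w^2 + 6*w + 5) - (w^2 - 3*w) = 9*w + 5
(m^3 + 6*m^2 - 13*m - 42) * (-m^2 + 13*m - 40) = -m^5 + 7*m^4 + 51*m^3 - 367*m^2 - 26*m + 1680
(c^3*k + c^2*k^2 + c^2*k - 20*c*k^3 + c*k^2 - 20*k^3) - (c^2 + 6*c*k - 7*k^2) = c^3*k + c^2*k^2 + c^2*k - c^2 - 20*c*k^3 + c*k^2 - 6*c*k - 20*k^3 + 7*k^2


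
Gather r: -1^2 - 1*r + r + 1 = 0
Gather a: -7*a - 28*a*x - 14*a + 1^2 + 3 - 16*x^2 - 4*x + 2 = a*(-28*x - 21) - 16*x^2 - 4*x + 6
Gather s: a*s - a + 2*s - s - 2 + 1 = -a + s*(a + 1) - 1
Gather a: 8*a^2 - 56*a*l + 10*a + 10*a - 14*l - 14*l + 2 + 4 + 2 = 8*a^2 + a*(20 - 56*l) - 28*l + 8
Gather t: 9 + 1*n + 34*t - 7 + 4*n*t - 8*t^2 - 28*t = n - 8*t^2 + t*(4*n + 6) + 2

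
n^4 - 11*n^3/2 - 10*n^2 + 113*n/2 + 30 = (n - 5)*(n - 4)*(n + 1/2)*(n + 3)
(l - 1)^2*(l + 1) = l^3 - l^2 - l + 1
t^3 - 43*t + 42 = (t - 6)*(t - 1)*(t + 7)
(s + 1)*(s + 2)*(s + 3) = s^3 + 6*s^2 + 11*s + 6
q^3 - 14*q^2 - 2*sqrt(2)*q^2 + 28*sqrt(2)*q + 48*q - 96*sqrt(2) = (q - 8)*(q - 6)*(q - 2*sqrt(2))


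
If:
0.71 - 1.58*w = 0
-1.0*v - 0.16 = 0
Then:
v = -0.16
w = 0.45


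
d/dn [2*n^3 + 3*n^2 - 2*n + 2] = 6*n^2 + 6*n - 2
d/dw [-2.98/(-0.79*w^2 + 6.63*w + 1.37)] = (19.7574 - 4.7084*w)/(-0.79*w^2 + 6.63*w + 1.37)^2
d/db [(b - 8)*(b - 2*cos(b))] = b + (b - 8)*(2*sin(b) + 1) - 2*cos(b)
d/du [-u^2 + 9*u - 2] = 9 - 2*u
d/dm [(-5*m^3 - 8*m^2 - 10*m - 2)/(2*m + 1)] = (-20*m^3 - 31*m^2 - 16*m - 6)/(4*m^2 + 4*m + 1)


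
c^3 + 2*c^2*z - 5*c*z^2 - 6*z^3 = (c - 2*z)*(c + z)*(c + 3*z)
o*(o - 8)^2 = o^3 - 16*o^2 + 64*o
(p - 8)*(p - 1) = p^2 - 9*p + 8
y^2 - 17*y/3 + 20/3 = (y - 4)*(y - 5/3)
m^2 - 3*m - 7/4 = (m - 7/2)*(m + 1/2)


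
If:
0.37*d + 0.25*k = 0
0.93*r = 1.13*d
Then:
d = 0.823008849557522*r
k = -1.21805309734513*r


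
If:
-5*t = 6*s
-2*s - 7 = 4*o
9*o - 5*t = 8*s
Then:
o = -7/13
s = -63/26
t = 189/65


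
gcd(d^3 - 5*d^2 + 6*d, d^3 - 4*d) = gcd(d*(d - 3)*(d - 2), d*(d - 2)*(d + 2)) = d^2 - 2*d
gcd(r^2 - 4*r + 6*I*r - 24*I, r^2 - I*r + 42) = r + 6*I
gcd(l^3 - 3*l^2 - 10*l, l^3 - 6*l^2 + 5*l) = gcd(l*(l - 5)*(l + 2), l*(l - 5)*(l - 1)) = l^2 - 5*l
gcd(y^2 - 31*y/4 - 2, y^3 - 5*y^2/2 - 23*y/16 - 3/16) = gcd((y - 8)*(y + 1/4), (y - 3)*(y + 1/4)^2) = y + 1/4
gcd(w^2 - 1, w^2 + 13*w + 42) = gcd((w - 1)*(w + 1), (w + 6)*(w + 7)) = 1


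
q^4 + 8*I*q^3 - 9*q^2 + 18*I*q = q*(q - I)*(q + 3*I)*(q + 6*I)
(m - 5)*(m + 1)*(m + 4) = m^3 - 21*m - 20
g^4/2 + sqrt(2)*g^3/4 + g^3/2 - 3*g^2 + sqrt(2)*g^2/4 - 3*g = g*(g/2 + sqrt(2))*(g + 1)*(g - 3*sqrt(2)/2)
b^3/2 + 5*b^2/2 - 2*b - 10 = (b/2 + 1)*(b - 2)*(b + 5)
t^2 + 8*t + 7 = (t + 1)*(t + 7)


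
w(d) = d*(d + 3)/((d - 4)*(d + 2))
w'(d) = d/((d - 4)*(d + 2)) - d*(d + 3)/((d - 4)*(d + 2)^2) - d*(d + 3)/((d - 4)^2*(d + 2)) + (d + 3)/((d - 4)*(d + 2)) = (-5*d^2 - 16*d - 24)/(d^4 - 4*d^3 - 12*d^2 + 32*d + 64)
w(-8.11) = 0.56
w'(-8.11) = -0.04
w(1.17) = -0.54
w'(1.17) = -0.62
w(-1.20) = 0.52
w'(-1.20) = -0.69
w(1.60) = -0.85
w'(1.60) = -0.84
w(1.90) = -1.14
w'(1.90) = -1.08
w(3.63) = -11.55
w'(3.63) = -34.10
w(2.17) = -1.47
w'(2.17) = -1.41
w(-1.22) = 0.53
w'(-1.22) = -0.72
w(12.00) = 1.61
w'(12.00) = -0.07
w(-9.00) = 0.59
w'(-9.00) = -0.03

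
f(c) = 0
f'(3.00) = 0.00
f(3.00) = 0.00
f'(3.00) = 0.00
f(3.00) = 0.00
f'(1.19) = 0.00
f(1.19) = 0.00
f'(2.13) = 0.00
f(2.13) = 0.00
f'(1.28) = 0.00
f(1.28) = 0.00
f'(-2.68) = 0.00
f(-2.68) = 0.00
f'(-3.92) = 0.00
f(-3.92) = 0.00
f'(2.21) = 0.00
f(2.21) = 0.00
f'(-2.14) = 0.00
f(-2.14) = 0.00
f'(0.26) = 0.00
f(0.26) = 0.00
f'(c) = 0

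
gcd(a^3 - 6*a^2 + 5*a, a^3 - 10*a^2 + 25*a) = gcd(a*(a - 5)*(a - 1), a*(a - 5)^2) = a^2 - 5*a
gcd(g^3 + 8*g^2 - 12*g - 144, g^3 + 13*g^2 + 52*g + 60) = g + 6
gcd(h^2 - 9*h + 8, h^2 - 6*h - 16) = h - 8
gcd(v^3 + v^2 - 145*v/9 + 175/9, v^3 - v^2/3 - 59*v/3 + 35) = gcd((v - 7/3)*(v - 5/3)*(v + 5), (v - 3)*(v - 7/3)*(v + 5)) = v^2 + 8*v/3 - 35/3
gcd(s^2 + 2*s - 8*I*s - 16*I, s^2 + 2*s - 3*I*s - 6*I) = s + 2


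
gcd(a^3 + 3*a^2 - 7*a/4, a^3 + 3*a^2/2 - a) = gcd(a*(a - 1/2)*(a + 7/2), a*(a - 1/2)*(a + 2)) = a^2 - a/2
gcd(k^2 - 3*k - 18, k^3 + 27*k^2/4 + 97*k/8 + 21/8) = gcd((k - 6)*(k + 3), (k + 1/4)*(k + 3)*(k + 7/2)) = k + 3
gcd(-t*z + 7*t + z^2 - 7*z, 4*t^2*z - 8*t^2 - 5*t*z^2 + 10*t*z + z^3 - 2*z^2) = -t + z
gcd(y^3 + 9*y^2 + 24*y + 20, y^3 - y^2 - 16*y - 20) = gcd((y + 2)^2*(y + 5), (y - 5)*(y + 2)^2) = y^2 + 4*y + 4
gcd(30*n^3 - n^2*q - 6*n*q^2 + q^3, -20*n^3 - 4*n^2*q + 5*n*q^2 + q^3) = 2*n + q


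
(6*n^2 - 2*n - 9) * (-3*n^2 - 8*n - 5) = -18*n^4 - 42*n^3 + 13*n^2 + 82*n + 45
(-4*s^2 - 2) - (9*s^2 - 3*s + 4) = -13*s^2 + 3*s - 6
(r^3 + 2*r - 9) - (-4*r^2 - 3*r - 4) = r^3 + 4*r^2 + 5*r - 5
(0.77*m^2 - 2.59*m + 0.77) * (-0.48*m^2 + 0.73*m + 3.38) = -0.3696*m^4 + 1.8053*m^3 + 0.3423*m^2 - 8.1921*m + 2.6026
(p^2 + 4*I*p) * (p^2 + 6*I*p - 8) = p^4 + 10*I*p^3 - 32*p^2 - 32*I*p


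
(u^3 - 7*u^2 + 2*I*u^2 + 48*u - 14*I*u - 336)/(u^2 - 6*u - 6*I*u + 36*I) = (u^2 + u*(-7 + 8*I) - 56*I)/(u - 6)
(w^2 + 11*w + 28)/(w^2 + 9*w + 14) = (w + 4)/(w + 2)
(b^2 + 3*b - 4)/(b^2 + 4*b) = (b - 1)/b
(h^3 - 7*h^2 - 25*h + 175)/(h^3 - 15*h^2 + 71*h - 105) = (h + 5)/(h - 3)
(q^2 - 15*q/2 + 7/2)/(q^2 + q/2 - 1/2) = (q - 7)/(q + 1)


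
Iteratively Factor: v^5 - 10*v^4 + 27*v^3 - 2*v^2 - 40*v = (v - 4)*(v^4 - 6*v^3 + 3*v^2 + 10*v) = (v - 5)*(v - 4)*(v^3 - v^2 - 2*v) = v*(v - 5)*(v - 4)*(v^2 - v - 2) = v*(v - 5)*(v - 4)*(v + 1)*(v - 2)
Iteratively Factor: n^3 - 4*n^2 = (n)*(n^2 - 4*n) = n*(n - 4)*(n)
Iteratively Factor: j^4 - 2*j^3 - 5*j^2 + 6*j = (j)*(j^3 - 2*j^2 - 5*j + 6) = j*(j + 2)*(j^2 - 4*j + 3) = j*(j - 3)*(j + 2)*(j - 1)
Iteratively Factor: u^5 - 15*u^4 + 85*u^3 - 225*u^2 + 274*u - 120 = (u - 2)*(u^4 - 13*u^3 + 59*u^2 - 107*u + 60) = (u - 5)*(u - 2)*(u^3 - 8*u^2 + 19*u - 12) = (u - 5)*(u - 2)*(u - 1)*(u^2 - 7*u + 12) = (u - 5)*(u - 3)*(u - 2)*(u - 1)*(u - 4)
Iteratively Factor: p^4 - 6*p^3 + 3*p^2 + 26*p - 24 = (p - 1)*(p^3 - 5*p^2 - 2*p + 24) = (p - 1)*(p + 2)*(p^2 - 7*p + 12) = (p - 4)*(p - 1)*(p + 2)*(p - 3)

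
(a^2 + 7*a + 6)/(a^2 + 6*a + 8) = (a^2 + 7*a + 6)/(a^2 + 6*a + 8)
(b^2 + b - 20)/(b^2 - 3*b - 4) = (b + 5)/(b + 1)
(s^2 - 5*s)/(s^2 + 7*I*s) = (s - 5)/(s + 7*I)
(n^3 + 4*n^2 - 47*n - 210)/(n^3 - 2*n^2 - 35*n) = (n + 6)/n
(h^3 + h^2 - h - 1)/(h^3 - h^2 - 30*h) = (-h^3 - h^2 + h + 1)/(h*(-h^2 + h + 30))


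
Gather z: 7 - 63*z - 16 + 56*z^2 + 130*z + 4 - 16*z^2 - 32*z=40*z^2 + 35*z - 5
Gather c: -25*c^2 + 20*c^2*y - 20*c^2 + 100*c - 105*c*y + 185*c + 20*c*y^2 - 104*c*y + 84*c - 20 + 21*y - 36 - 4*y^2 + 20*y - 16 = c^2*(20*y - 45) + c*(20*y^2 - 209*y + 369) - 4*y^2 + 41*y - 72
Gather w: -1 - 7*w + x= -7*w + x - 1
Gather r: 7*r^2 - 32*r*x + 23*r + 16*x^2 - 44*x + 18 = 7*r^2 + r*(23 - 32*x) + 16*x^2 - 44*x + 18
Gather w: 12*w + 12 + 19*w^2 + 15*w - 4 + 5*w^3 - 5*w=5*w^3 + 19*w^2 + 22*w + 8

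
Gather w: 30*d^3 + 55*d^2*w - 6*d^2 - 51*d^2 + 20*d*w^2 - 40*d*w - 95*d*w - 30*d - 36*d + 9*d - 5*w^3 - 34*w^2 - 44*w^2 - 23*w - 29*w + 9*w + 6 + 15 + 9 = 30*d^3 - 57*d^2 - 57*d - 5*w^3 + w^2*(20*d - 78) + w*(55*d^2 - 135*d - 43) + 30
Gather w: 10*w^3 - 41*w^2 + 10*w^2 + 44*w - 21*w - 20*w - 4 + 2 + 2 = 10*w^3 - 31*w^2 + 3*w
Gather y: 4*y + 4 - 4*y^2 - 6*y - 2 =-4*y^2 - 2*y + 2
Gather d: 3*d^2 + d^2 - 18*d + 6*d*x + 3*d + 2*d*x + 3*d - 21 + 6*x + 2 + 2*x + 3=4*d^2 + d*(8*x - 12) + 8*x - 16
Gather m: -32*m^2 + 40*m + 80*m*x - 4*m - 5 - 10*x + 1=-32*m^2 + m*(80*x + 36) - 10*x - 4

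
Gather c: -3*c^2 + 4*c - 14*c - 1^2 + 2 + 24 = -3*c^2 - 10*c + 25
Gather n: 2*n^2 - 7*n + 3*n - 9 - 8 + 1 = 2*n^2 - 4*n - 16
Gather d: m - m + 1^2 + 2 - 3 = 0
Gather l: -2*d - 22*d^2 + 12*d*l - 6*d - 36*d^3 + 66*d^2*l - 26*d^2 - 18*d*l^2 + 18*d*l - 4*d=-36*d^3 - 48*d^2 - 18*d*l^2 - 12*d + l*(66*d^2 + 30*d)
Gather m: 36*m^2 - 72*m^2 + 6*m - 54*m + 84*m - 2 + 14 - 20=-36*m^2 + 36*m - 8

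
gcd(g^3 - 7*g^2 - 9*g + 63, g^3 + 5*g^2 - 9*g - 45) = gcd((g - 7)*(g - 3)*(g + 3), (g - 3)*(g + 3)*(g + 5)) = g^2 - 9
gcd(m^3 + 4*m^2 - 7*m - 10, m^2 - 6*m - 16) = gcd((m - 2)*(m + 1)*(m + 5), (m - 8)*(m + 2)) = 1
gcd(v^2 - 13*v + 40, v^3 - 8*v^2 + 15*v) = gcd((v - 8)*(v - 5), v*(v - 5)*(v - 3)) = v - 5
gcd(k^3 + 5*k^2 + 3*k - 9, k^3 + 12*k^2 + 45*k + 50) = 1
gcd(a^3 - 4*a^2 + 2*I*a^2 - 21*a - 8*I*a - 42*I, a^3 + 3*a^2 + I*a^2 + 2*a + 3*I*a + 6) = a^2 + a*(3 + 2*I) + 6*I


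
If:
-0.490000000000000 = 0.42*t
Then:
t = -1.17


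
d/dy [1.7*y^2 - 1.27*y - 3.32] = 3.4*y - 1.27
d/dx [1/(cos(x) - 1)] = sin(x)/(cos(x) - 1)^2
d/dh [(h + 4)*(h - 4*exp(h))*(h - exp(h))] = (1 - exp(h))*(h + 4)*(h - 4*exp(h)) - (h + 4)*(h - exp(h))*(4*exp(h) - 1) + (h - 4*exp(h))*(h - exp(h))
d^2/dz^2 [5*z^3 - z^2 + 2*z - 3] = 30*z - 2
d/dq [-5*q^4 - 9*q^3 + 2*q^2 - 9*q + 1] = -20*q^3 - 27*q^2 + 4*q - 9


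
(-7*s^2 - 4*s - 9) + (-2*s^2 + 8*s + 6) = -9*s^2 + 4*s - 3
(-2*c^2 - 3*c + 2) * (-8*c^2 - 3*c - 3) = 16*c^4 + 30*c^3 - c^2 + 3*c - 6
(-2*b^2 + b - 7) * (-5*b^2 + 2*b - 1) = 10*b^4 - 9*b^3 + 39*b^2 - 15*b + 7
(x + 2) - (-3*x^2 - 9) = 3*x^2 + x + 11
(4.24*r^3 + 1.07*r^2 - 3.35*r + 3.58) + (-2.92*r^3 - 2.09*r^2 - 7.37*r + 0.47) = 1.32*r^3 - 1.02*r^2 - 10.72*r + 4.05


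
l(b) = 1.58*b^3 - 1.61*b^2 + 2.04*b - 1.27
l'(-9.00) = 414.96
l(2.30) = 14.13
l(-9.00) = -1301.86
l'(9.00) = 357.00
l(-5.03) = -253.34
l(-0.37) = -2.33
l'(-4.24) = 100.91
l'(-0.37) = 3.88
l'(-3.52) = 72.10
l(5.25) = 193.70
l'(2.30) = 19.71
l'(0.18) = 1.61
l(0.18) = -0.95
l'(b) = 4.74*b^2 - 3.22*b + 2.04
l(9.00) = 1038.50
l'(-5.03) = 138.16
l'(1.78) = 11.33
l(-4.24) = -159.30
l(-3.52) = -97.31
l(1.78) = 6.17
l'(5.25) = 115.78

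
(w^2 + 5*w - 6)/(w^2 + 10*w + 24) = (w - 1)/(w + 4)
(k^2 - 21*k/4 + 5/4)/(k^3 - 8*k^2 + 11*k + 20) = (k - 1/4)/(k^2 - 3*k - 4)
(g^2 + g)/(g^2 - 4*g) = (g + 1)/(g - 4)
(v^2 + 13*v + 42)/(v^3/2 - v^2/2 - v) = 2*(v^2 + 13*v + 42)/(v*(v^2 - v - 2))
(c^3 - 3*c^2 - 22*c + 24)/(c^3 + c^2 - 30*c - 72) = (c - 1)/(c + 3)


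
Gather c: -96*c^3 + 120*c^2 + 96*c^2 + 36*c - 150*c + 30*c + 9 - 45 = -96*c^3 + 216*c^2 - 84*c - 36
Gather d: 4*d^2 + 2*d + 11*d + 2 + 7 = 4*d^2 + 13*d + 9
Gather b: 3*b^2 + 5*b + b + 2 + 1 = 3*b^2 + 6*b + 3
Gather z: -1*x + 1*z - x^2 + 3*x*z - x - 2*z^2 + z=-x^2 - 2*x - 2*z^2 + z*(3*x + 2)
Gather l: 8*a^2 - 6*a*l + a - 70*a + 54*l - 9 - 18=8*a^2 - 69*a + l*(54 - 6*a) - 27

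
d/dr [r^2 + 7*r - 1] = 2*r + 7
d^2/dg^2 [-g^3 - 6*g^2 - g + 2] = -6*g - 12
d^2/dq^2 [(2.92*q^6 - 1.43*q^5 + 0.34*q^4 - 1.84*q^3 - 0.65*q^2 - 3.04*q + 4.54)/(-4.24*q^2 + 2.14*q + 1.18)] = (-629.935104*q^8 + 949.095168*q^7 + 9.44031999999987*q^6 - 385.61832*q^5 - 12.779016*q^4 + 182.449744*q^3 - 448.000128*q^2 + 353.795328*q - 100.55492)/(76.225024*q^6 - 115.416192*q^5 - 5.388192*q^4 + 54.440744*q^3 + 1.499544*q^2 - 8.939208*q - 1.643032)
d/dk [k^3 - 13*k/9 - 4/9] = 3*k^2 - 13/9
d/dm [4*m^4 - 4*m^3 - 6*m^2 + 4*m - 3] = 16*m^3 - 12*m^2 - 12*m + 4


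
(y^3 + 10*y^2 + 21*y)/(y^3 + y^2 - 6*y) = (y + 7)/(y - 2)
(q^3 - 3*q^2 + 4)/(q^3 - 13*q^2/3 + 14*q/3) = 3*(q^2 - q - 2)/(q*(3*q - 7))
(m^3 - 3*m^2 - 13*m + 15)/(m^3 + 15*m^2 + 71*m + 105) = (m^2 - 6*m + 5)/(m^2 + 12*m + 35)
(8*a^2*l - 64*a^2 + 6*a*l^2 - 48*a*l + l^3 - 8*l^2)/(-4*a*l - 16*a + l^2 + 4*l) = (-8*a^2*l + 64*a^2 - 6*a*l^2 + 48*a*l - l^3 + 8*l^2)/(4*a*l + 16*a - l^2 - 4*l)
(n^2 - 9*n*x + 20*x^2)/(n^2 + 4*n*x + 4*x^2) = (n^2 - 9*n*x + 20*x^2)/(n^2 + 4*n*x + 4*x^2)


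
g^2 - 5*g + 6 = (g - 3)*(g - 2)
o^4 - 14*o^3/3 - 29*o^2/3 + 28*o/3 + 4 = (o - 6)*(o - 1)*(o + 1/3)*(o + 2)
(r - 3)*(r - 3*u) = r^2 - 3*r*u - 3*r + 9*u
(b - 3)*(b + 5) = b^2 + 2*b - 15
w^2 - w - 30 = (w - 6)*(w + 5)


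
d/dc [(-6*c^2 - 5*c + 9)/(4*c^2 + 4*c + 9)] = (-4*c^2 - 180*c - 81)/(16*c^4 + 32*c^3 + 88*c^2 + 72*c + 81)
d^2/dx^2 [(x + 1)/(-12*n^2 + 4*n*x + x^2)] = 2*(4*(2*n + x)^2*(x + 1) - (4*n + 3*x + 1)*(-12*n^2 + 4*n*x + x^2))/(-12*n^2 + 4*n*x + x^2)^3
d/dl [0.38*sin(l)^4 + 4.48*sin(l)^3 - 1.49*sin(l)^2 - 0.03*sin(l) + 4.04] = (1.52*sin(l)^3 + 13.44*sin(l)^2 - 2.98*sin(l) - 0.03)*cos(l)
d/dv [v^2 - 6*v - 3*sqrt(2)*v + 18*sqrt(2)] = 2*v - 6 - 3*sqrt(2)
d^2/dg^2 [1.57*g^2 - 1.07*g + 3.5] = 3.14000000000000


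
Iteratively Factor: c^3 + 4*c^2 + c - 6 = (c + 3)*(c^2 + c - 2) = (c + 2)*(c + 3)*(c - 1)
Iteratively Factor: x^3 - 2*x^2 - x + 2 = (x + 1)*(x^2 - 3*x + 2) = (x - 1)*(x + 1)*(x - 2)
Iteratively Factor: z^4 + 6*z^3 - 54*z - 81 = (z + 3)*(z^3 + 3*z^2 - 9*z - 27) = (z - 3)*(z + 3)*(z^2 + 6*z + 9) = (z - 3)*(z + 3)^2*(z + 3)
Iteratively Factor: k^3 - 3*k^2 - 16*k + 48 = (k - 4)*(k^2 + k - 12) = (k - 4)*(k - 3)*(k + 4)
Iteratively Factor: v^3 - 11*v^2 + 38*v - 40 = (v - 5)*(v^2 - 6*v + 8) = (v - 5)*(v - 4)*(v - 2)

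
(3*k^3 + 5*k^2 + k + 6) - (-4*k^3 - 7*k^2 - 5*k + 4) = 7*k^3 + 12*k^2 + 6*k + 2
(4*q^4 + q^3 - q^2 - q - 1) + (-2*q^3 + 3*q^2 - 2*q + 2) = 4*q^4 - q^3 + 2*q^2 - 3*q + 1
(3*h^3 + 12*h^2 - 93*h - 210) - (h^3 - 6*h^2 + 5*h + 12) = 2*h^3 + 18*h^2 - 98*h - 222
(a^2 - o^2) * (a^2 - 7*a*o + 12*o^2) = a^4 - 7*a^3*o + 11*a^2*o^2 + 7*a*o^3 - 12*o^4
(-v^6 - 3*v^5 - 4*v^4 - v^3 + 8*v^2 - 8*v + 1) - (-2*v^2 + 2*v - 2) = -v^6 - 3*v^5 - 4*v^4 - v^3 + 10*v^2 - 10*v + 3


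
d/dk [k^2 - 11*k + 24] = 2*k - 11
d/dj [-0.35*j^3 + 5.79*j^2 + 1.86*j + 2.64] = -1.05*j^2 + 11.58*j + 1.86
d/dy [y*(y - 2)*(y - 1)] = 3*y^2 - 6*y + 2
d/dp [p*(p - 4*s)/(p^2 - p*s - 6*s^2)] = (-p*(p - 4*s)*(2*p - s) + 2*(-p + 2*s)*(-p^2 + p*s + 6*s^2))/(-p^2 + p*s + 6*s^2)^2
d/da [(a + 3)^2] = 2*a + 6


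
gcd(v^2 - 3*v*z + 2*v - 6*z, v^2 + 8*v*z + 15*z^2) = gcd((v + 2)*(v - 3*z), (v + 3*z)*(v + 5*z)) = 1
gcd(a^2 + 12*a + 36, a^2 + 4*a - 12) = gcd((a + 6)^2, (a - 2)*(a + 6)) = a + 6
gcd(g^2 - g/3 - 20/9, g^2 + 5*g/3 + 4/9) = g + 4/3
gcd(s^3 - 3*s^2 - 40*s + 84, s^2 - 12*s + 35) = s - 7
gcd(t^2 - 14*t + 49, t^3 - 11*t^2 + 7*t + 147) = t^2 - 14*t + 49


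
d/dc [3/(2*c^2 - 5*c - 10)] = 3*(5 - 4*c)/(-2*c^2 + 5*c + 10)^2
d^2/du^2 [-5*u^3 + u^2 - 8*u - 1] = 2 - 30*u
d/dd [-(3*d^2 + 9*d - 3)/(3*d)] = -1 - 1/d^2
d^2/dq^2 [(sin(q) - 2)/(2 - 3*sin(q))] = 4*(-3*sin(q)^2 - 2*sin(q) + 6)/(3*sin(q) - 2)^3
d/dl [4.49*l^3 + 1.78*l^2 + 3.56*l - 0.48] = 13.47*l^2 + 3.56*l + 3.56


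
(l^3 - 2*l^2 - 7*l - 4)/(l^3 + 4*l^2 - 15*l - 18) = (l^2 - 3*l - 4)/(l^2 + 3*l - 18)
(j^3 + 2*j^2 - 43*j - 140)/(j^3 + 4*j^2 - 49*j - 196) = (j + 5)/(j + 7)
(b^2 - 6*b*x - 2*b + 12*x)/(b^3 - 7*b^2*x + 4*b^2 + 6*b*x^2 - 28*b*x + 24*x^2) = (2 - b)/(-b^2 + b*x - 4*b + 4*x)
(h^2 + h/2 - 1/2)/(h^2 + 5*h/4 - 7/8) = 4*(h + 1)/(4*h + 7)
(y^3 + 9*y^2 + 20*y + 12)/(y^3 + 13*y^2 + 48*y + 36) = (y + 2)/(y + 6)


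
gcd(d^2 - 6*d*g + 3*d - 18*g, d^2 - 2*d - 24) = 1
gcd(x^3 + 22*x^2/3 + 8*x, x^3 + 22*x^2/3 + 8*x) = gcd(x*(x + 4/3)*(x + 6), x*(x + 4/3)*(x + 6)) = x^3 + 22*x^2/3 + 8*x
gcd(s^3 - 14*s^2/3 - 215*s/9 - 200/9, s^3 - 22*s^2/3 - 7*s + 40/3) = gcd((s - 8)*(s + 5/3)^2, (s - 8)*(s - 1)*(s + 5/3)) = s^2 - 19*s/3 - 40/3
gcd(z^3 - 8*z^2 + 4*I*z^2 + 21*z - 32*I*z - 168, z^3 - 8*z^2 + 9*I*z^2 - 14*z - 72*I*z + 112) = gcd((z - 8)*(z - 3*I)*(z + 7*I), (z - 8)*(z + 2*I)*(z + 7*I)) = z^2 + z*(-8 + 7*I) - 56*I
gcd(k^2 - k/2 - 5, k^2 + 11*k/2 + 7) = k + 2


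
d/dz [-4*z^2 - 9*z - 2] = -8*z - 9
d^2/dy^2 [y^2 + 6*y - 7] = 2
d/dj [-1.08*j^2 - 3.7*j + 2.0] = -2.16*j - 3.7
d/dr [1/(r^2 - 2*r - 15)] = 2*(1 - r)/(-r^2 + 2*r + 15)^2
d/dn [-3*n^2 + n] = 1 - 6*n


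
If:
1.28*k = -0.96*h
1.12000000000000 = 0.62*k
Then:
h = -2.41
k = 1.81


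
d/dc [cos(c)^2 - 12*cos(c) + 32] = 2*(6 - cos(c))*sin(c)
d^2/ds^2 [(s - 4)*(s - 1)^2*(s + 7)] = 12*s^2 + 6*s - 66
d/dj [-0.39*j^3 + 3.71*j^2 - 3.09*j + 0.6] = -1.17*j^2 + 7.42*j - 3.09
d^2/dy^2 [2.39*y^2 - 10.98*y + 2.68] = 4.78000000000000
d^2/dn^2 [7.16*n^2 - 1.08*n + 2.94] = 14.3200000000000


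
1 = 1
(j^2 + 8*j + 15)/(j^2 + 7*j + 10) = (j + 3)/(j + 2)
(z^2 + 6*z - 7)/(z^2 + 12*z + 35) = (z - 1)/(z + 5)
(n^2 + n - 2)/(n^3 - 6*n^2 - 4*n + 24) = (n - 1)/(n^2 - 8*n + 12)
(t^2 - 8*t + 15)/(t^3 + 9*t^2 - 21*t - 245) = (t - 3)/(t^2 + 14*t + 49)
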